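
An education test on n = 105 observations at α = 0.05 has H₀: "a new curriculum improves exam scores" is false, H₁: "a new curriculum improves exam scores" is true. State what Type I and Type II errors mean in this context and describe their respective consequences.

Type I (false positive): concluding that a new curriculum improves exam scores when it is not — adopting a curriculum that gives no real benefit — disruption for nothing. Type II (false negative): failing to conclude that a new curriculum improves exam scores when it is — keeping the old curriculum when the new one would have helped students. Which is costlier depends on domain priorities and is a judgement call rather than a statistical fact.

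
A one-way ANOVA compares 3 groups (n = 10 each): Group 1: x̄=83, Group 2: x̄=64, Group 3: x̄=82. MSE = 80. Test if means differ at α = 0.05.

Grand mean = 76.33. SS_between = 2286.67, MS_between = 1143.33. F = 14.292, F_crit ≈ 3.354. Reject H₀.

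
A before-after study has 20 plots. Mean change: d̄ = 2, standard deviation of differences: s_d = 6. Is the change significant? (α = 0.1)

t = d̄/(s_d/√n) = 2/(6/√20) = 1.491. df = 19, critical t = ±1.729. Fail to reject H₀.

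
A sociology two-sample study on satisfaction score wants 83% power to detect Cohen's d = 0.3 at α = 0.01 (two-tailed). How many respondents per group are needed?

z_{α/2} = 2.576, z_β = Φ⁻¹(0.83) = 0.954. For small effect (d = 0.3): n per group = 2(z_{α/2} + z_β)²/d² = 2(2.576 + 0.954)²/0.3² = 276.9 → 277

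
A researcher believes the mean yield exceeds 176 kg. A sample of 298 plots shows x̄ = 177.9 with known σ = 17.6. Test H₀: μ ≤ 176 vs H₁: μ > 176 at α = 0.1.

z = 1.864. Critical value: 1.28. Reject H₀.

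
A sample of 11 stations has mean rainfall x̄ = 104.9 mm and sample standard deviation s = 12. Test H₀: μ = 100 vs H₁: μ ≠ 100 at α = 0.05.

t = (x̄ - μ₀)/(s/√n) = (104.9 - 100)/(12/√11) = 1.354. df = 10, critical t = ±2.228. Fail to reject H₀.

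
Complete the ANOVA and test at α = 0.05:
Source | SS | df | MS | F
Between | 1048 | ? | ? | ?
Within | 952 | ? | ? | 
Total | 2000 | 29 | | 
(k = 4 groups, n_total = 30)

df_between = 3, df_within = 26. MS_between = 349.33, MS_within = 36.62. F = 9.541, F_crit ≈ 2.975. Reject H₀.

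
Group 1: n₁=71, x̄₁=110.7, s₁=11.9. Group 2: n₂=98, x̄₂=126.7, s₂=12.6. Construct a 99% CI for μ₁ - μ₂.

Difference = -16.0. SE = √(11.9²/71 + 12.6²/98) = 1.901. CI = (-20.9, -11.1)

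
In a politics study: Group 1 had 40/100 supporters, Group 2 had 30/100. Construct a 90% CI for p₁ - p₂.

p̂₁ = 0.4, p̂₂ = 0.3. Difference = 0.1. CI = (-0.01, 0.21)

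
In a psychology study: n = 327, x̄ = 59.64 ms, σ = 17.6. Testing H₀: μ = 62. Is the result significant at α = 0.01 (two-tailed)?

z = (59.64 - 62)/(17.6/√327) = -2.425. Since |z| ≤ 2.576, not significant at α = 0.01.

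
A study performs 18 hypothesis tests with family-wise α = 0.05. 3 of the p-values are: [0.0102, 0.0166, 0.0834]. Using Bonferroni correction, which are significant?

Bonferroni α = 0.05/18 = 0.00278. None of the given p-values are significant.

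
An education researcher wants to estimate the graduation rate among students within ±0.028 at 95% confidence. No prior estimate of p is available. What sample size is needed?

Conservative approach: use p = 0.5 (maximizes p(1-p) = 0.25). n = z²(0.25)/E² = 1.96²×0.25/0.028² = 1225.0 → n = 1225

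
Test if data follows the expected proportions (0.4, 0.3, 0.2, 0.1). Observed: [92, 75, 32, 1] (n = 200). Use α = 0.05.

Expected: [80.0, 60.0, 40.0, 20.0]. χ² = 25.2. df = 3, critical = 7.815. Reject H₀.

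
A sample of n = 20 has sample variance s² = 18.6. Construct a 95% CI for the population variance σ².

df = 19. χ²_{0.025} = 32.852, χ²_{0.975} = 8.907. CI for σ² = ((n-1)s²/χ²_{α/2}, (n-1)s²/χ²_{1-α/2}) = (19·18.6/32.852, 19·18.6/8.907) = (10.76, 39.68)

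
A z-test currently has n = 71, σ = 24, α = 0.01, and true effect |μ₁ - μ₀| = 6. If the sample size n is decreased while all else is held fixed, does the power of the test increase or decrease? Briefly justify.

Power decreases: a smaller n inflates the standard error σ/√n, pulling the sampling distribution under H₁ back toward the critical value.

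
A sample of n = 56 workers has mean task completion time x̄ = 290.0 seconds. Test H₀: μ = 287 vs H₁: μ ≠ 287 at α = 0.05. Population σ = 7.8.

z = (x̄ - μ₀)/(σ/√n) = (290.0 - 287)/(7.8/√56) = 2.878. Critical value: ±1.96. Since |2.878| > 1.96, Reject H₀.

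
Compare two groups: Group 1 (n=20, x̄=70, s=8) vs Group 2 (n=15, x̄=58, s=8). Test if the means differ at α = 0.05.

Pooled sp = 8.0. t = 4.392, df = 33. Critical t = ±2.035. Reject H₀.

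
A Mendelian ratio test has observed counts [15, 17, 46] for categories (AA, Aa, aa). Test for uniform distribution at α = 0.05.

Expected = 26 each. χ² = Σ(O-E)²/E = 23.154. df = 2, critical value = 5.991. Reject H₀.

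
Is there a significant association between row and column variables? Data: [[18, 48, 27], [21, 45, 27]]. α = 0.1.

χ² = 0.328. df = 2, critical = 4.605. Fail to reject H₀. No evidence of dependence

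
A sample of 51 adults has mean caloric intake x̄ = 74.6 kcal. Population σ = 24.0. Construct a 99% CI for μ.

CI = x̄ ± z*(σ/√n) = 74.6 ± 2.576(24.0/√51) = 74.6 ± 8.66 = (65.94, 83.26)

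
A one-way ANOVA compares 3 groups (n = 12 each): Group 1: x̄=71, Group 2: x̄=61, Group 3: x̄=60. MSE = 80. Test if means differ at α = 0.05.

Grand mean = 64.0. SS_between = 888.0, MS_between = 444.0. F = 5.55, F_crit ≈ 3.285. Reject H₀.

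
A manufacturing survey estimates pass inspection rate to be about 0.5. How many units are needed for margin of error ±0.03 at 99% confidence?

n = z²p(1-p)/E² = 2.576²×0.5×0.5/0.03² = 1843.3 → n = 1844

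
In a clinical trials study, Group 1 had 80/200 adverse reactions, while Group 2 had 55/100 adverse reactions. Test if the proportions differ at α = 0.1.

p̂₁ = 0.4, p̂₂ = 0.55, pooled p̂ = 0.45. z = -2.462. Critical: ±1.645. Reject H₀.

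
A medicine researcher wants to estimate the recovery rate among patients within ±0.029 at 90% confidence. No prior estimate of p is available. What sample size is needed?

Conservative approach: use p = 0.5 (maximizes p(1-p) = 0.25). n = z²(0.25)/E² = 1.645²×0.25/0.029² = 804.4 → n = 805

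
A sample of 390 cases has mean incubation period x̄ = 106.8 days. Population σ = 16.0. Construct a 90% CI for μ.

CI = x̄ ± z*(σ/√n) = 106.8 ± 1.645(16.0/√390) = 106.8 ± 1.33 = (105.47, 108.13)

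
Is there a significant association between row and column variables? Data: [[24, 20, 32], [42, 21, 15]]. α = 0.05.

χ² = 11.058. df = 2, critical = 5.991. Reject H₀. Variables are dependent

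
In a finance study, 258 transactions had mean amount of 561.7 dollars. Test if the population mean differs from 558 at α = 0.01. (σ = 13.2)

z = (x̄ - μ₀)/(σ/√n) = (561.7 - 558)/(13.2/√258) = 4.502. Critical value: ±2.576. Since |4.502| > 2.576, Reject H₀.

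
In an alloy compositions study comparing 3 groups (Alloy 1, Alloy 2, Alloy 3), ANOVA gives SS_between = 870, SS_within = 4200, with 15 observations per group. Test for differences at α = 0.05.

df_between = 2, df_within = 42. F = MS_between/MS_within = 435.0/100.0 = 4.35. F_crit ≈ 3.22. Reject H₀. At least one mean differs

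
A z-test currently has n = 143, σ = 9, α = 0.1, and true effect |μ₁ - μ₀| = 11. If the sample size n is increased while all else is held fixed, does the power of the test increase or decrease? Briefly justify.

Power increases: a larger n shrinks the standard error σ/√n, moving the sampling distribution under H₁ further from the critical value.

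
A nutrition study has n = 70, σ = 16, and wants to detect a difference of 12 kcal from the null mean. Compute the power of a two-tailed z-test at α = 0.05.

SE = σ/√n = 16/√70 = 1.912. Non-centrality λ = d/SE = 12/1.912 = 6.275. Power ≈ Φ(λ - z_{α/2}) = Φ(6.275 - 1.96) = Φ(4.315) = 1.0.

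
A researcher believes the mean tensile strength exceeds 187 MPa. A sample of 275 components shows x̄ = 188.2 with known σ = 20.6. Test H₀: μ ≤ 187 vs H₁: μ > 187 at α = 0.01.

z = 0.966. Critical value: 2.33. Fail to reject H₀.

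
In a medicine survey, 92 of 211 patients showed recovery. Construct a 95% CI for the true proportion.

p̂ = 0.436. CI = p̂ ± z*√(p̂(1-p̂)/n) = (0.369, 0.503)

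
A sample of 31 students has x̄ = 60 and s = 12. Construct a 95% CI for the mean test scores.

CI = x̄ ± t*(s/√n) = 60 ± 2.042(12/√31) = (55.6, 64.4)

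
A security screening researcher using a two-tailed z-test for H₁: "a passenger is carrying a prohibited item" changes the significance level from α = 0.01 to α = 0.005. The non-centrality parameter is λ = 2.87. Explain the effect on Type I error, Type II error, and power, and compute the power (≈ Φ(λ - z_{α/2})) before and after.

Decreasing α from 0.01 to 0.005:
• Type I error rate decreases (α is the Type I rate by definition).
• Critical value moves from z_{α/2} = 2.576 to 2.807, so power = Φ(λ - z_{α/2}) goes from Φ(2.87 - 2.576) = 0.616 to Φ(2.87 - 2.807) = 0.525.
• Type II error rate β = 1 - power therefore increases (0.384 → 0.475).
Appropriate when false positives are costly — here, detaining an innocent passenger — delay and inconvenience.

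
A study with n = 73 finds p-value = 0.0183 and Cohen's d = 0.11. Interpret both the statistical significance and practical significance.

Statistically significant (p = 0.0183 < 0.05). Cohen's d = 0.11 indicates a very small effect size. Both statistical and practical significance should be considered.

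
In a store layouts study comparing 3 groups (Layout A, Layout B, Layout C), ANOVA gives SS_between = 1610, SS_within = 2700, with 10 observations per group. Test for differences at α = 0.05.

df_between = 2, df_within = 27. F = MS_between/MS_within = 805.0/100.0 = 8.05. F_crit ≈ 3.354. Reject H₀. At least one mean differs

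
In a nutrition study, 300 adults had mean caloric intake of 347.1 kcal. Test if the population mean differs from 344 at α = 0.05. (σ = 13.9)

z = (x̄ - μ₀)/(σ/√n) = (347.1 - 344)/(13.9/√300) = 3.863. Critical value: ±1.96. Since |3.863| > 1.96, Reject H₀.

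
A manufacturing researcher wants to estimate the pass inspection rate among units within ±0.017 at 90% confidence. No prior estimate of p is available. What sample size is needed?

Conservative approach: use p = 0.5 (maximizes p(1-p) = 0.25). n = z²(0.25)/E² = 1.645²×0.25/0.017² = 2340.9 → n = 2341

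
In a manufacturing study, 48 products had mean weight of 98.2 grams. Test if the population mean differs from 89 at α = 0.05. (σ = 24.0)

z = (x̄ - μ₀)/(σ/√n) = (98.2 - 89)/(24.0/√48) = 2.656. Critical value: ±1.96. Since |2.656| > 1.96, Reject H₀.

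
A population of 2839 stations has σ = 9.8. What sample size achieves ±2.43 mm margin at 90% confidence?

Without FPC: n₀ = (1.645×9.8/2.43)² = 44.012. With FPC: n = n₀N/(n₀+N-1) = 43.4 → n = 44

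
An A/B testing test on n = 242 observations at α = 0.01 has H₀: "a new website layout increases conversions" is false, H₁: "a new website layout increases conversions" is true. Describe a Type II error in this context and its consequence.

Type II error: failing to reject H₀ when it is false — concluding that a new website layout increases conversions is not supported when in fact it is. Consequence: discarding a layout that would have improved conversions — lost revenue.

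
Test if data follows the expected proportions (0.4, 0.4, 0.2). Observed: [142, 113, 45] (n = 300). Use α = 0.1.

Expected: [120.0, 120.0, 60.0]. χ² = 8.192. df = 2, critical = 4.605. Reject H₀.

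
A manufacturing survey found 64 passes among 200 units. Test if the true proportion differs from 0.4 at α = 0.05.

p̂ = 0.32, p₀ = 0.4. z = (p̂ - p₀)/√(p₀(1-p₀)/n) = -2.309. Critical: ±1.96. Reject H₀.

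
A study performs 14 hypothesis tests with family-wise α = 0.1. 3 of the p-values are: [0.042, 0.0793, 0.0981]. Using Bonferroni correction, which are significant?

Bonferroni α = 0.1/14 = 0.00714. None of the given p-values are significant.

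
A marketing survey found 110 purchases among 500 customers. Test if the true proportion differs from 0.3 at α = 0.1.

p̂ = 0.22, p₀ = 0.3. z = (p̂ - p₀)/√(p₀(1-p₀)/n) = -3.904. Critical: ±1.645. Reject H₀.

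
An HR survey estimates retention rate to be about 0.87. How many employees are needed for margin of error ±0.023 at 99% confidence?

n = z²p(1-p)/E² = 2.576²×0.87×0.13/0.023² = 1418.7 → n = 1419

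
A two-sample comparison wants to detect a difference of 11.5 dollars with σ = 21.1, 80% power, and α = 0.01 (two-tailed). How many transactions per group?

n per group = 2(z_α/2 + z_β)²σ²/d² = 2×(2.576 + 0.84)²×21.1²/11.5² = 78.6 → n = 79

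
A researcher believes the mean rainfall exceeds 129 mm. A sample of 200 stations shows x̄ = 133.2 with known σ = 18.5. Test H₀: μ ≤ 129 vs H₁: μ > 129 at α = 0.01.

z = 3.211. Critical value: 2.33. Reject H₀.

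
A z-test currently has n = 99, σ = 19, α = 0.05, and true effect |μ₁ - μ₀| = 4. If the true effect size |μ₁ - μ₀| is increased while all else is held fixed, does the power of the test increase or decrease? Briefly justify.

Power increases: a larger true effect increases the non-centrality λ = |μ₁ - μ₀|/(σ/√n).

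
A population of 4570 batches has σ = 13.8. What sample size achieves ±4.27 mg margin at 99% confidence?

Without FPC: n₀ = (2.576×13.8/4.27)² = 69.31. With FPC: n = n₀N/(n₀+N-1) = 68.3 → n = 69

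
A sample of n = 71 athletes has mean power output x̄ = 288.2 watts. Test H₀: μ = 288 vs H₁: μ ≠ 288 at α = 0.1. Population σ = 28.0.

z = (x̄ - μ₀)/(σ/√n) = (288.2 - 288)/(28.0/√71) = 0.06. Critical value: ±1.645. Since |0.06| ≤ 1.645, Fail to reject H₀.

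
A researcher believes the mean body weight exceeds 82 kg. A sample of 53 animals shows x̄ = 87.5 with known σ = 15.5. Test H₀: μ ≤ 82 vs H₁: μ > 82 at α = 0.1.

z = 2.583. Critical value: 1.28. Reject H₀.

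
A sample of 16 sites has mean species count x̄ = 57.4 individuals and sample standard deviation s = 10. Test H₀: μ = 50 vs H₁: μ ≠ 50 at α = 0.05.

t = (x̄ - μ₀)/(s/√n) = (57.4 - 50)/(10/√16) = 2.96. df = 15, critical t = ±2.131. Reject H₀.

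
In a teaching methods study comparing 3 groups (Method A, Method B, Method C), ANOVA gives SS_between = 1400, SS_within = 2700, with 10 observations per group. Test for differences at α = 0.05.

df_between = 2, df_within = 27. F = MS_between/MS_within = 700.0/100.0 = 7.0. F_crit ≈ 3.354. Reject H₀. At least one mean differs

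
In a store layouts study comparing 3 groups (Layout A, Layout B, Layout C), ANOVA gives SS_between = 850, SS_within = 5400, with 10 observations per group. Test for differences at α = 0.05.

df_between = 2, df_within = 27. F = MS_between/MS_within = 425.0/200.0 = 2.125. F_crit ≈ 3.354. Fail to reject H₀.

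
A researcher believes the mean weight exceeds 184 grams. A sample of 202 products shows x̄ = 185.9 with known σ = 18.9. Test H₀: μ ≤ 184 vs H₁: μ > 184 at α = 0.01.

z = 1.429. Critical value: 2.33. Fail to reject H₀.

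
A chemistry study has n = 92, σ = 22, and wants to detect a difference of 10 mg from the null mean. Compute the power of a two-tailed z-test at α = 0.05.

SE = σ/√n = 22/√92 = 2.294. Non-centrality λ = d/SE = 10/2.294 = 4.36. Power ≈ Φ(λ - z_{α/2}) = Φ(4.36 - 1.96) = Φ(2.4) = 0.992.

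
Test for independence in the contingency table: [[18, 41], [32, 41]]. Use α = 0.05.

χ² = 2.463. df = 1, critical = 3.841. Fail to reject H₀. No evidence of dependence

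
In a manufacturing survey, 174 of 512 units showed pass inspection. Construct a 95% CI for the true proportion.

p̂ = 0.34. CI = p̂ ± z*√(p̂(1-p̂)/n) = (0.299, 0.381)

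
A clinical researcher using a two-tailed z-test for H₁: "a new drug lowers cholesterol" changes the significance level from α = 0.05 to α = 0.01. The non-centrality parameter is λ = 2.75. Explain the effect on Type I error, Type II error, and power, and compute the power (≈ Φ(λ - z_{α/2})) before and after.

Decreasing α from 0.05 to 0.01:
• Type I error rate decreases (α is the Type I rate by definition).
• Critical value moves from z_{α/2} = 1.96 to 2.576, so power = Φ(λ - z_{α/2}) goes from Φ(2.75 - 1.96) = 0.785 to Φ(2.75 - 2.576) = 0.569.
• Type II error rate β = 1 - power therefore increases (0.215 → 0.431).
Appropriate when false positives are costly — here, approving an ineffective drug — patients take a useless medication and may skip effective alternatives.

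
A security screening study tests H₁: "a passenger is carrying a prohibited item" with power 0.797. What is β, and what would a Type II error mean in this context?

β = 1 - power = 1 - 0.797 = 0.203. A Type II error is failing to reject H₀ when H₀ is false (false negative) — here, failing to conclude that a passenger is carrying a prohibited item when in fact it is true. Consequence: letting a prohibited item through — security breach.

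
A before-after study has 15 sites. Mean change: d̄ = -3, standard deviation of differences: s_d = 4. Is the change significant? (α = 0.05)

t = d̄/(s_d/√n) = -3/(4/√15) = -2.905. df = 14, critical t = ±2.145. Reject H₀.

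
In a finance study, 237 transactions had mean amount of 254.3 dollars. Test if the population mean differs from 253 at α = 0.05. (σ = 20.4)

z = (x̄ - μ₀)/(σ/√n) = (254.3 - 253)/(20.4/√237) = 0.981. Critical value: ±1.96. Since |0.981| ≤ 1.96, Fail to reject H₀.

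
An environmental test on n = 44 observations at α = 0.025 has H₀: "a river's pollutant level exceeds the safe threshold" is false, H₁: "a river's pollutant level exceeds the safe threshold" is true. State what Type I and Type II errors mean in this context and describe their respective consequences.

Type I (false positive): concluding that a river's pollutant level exceeds the safe threshold when it is not — shutting down a compliant factory unnecessarily. Type II (false negative): failing to conclude that a river's pollutant level exceeds the safe threshold when it is — allowing unsafe pollution to continue. Which is costlier depends on domain priorities and is a judgement call rather than a statistical fact.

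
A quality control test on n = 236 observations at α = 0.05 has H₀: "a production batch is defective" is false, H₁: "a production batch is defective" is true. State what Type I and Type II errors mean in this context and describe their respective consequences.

Type I (false positive): concluding that a production batch is defective when it is not — scrapping a good batch — wasted material and cost for no reason. Type II (false negative): failing to conclude that a production batch is defective when it is — shipping a defective batch — faulty products reach customers. Which is costlier depends on domain priorities and is a judgement call rather than a statistical fact.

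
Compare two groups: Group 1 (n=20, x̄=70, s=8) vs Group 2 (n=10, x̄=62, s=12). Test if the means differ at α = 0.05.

Pooled sp = 9.47. t = 2.181, df = 28. Critical t = ±2.048. Reject H₀.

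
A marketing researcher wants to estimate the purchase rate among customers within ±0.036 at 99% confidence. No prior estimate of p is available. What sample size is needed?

Conservative approach: use p = 0.5 (maximizes p(1-p) = 0.25). n = z²(0.25)/E² = 2.576²×0.25/0.036² = 1280.05 → n = 1281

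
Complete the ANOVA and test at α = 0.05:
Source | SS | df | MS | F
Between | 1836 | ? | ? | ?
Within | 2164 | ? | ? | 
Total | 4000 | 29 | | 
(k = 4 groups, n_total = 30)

df_between = 3, df_within = 26. MS_between = 612.0, MS_within = 83.23. F = 7.353, F_crit ≈ 2.975. Reject H₀.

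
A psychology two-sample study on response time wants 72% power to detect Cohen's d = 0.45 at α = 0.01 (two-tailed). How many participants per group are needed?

z_{α/2} = 2.576, z_β = Φ⁻¹(0.72) = 0.583. For small effect (d = 0.45): n per group = 2(z_{α/2} + z_β)²/d² = 2(2.576 + 0.583)²/0.45² = 98.6 → 99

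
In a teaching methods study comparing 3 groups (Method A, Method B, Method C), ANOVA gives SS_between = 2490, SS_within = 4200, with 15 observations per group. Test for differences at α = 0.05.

df_between = 2, df_within = 42. F = MS_between/MS_within = 1245.0/100.0 = 12.45. F_crit ≈ 3.22. Reject H₀. At least one mean differs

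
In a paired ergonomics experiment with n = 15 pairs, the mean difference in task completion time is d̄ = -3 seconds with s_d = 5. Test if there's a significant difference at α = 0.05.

t = d̄/(s_d/√n) = -3/(5/√15) = -2.324. df = 14, critical t = ±2.145. Reject H₀.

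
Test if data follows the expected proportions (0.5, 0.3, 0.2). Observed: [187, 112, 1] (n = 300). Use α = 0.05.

Expected: [150.0, 90.0, 60.0]. χ² = 72.521. df = 2, critical = 5.991. Reject H₀.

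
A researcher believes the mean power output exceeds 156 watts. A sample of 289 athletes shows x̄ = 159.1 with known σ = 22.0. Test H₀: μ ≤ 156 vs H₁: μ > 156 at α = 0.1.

z = 2.395. Critical value: 1.28. Reject H₀.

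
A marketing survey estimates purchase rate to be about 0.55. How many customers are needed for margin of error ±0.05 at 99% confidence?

n = z²p(1-p)/E² = 2.576²×0.55×0.45/0.05² = 656.9 → n = 657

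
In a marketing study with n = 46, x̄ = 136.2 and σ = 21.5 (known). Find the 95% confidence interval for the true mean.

CI = x̄ ± z*(σ/√n) = 136.2 ± 1.96(21.5/√46) = 136.2 ± 6.21 = (129.99, 142.41)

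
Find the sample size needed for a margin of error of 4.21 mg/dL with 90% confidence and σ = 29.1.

n = (z*σ/E)² = (1.645×29.1/4.21)² = 129.3 → n = 130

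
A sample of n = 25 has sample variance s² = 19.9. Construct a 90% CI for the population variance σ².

df = 24. χ²_{0.05} = 36.415, χ²_{0.95} = 13.848. CI for σ² = ((n-1)s²/χ²_{α/2}, (n-1)s²/χ²_{1-α/2}) = (24·19.9/36.415, 24·19.9/13.848) = (13.12, 34.49)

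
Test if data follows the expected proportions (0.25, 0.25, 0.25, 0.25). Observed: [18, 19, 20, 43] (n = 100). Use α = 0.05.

Expected: [25.0, 25.0, 25.0, 25.0]. χ² = 17.36. df = 3, critical = 7.815. Reject H₀.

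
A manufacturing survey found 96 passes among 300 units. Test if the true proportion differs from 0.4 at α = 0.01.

p̂ = 0.32, p₀ = 0.4. z = (p̂ - p₀)/√(p₀(1-p₀)/n) = -2.828. Critical: ±2.576. Reject H₀.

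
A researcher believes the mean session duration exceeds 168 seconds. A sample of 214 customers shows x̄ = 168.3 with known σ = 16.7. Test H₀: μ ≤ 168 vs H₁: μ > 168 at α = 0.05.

z = 0.263. Critical value: 1.645. Fail to reject H₀.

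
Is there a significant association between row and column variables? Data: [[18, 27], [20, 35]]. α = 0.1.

χ² = 0.139. df = 1, critical = 2.706. Fail to reject H₀. No evidence of dependence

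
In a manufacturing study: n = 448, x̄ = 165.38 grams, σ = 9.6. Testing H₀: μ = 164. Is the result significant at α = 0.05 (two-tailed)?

z = (165.38 - 164)/(9.6/√448) = 3.043. Since |z| > 1.96, significant at α = 0.05.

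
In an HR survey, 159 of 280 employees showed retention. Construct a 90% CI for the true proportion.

p̂ = 0.568. CI = p̂ ± z*√(p̂(1-p̂)/n) = (0.519, 0.617)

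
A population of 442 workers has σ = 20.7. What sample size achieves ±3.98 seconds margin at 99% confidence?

Without FPC: n₀ = (2.576×20.7/3.98)² = 179.501. With FPC: n = n₀N/(n₀+N-1) = 127.9 → n = 128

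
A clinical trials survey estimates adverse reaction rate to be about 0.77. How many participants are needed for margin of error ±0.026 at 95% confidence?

n = z²p(1-p)/E² = 1.96²×0.77×0.23/0.026² = 1006.4 → n = 1007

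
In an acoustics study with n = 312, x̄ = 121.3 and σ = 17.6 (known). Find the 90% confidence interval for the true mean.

CI = x̄ ± z*(σ/√n) = 121.3 ± 1.645(17.6/√312) = 121.3 ± 1.64 = (119.66, 122.94)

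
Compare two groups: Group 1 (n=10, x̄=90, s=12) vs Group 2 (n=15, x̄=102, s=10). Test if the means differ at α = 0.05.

Pooled sp = 10.83. t = -2.715, df = 23. Critical t = ±2.069. Reject H₀.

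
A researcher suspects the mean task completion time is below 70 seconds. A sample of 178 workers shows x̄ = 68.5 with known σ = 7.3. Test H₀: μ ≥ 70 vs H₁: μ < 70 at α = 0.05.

z = -2.741. Critical value: -1.645. Reject H₀.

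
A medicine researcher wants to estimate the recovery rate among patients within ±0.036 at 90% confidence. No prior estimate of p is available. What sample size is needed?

Conservative approach: use p = 0.5 (maximizes p(1-p) = 0.25). n = z²(0.25)/E² = 1.645²×0.25/0.036² = 522.0 → n = 522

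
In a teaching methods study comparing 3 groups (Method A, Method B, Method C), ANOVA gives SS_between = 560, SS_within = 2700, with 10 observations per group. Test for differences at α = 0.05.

df_between = 2, df_within = 27. F = MS_between/MS_within = 280.0/100.0 = 2.8. F_crit ≈ 3.354. Fail to reject H₀.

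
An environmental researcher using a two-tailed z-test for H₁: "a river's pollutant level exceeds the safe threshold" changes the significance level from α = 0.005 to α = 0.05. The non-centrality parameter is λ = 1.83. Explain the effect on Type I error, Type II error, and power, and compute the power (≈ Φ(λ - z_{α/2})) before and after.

Increasing α from 0.005 to 0.05:
• Type I error rate increases (α is the Type I rate by definition).
• Critical value moves from z_{α/2} = 2.807 to 1.96, so power = Φ(λ - z_{α/2}) goes from Φ(1.83 - 2.807) = 0.164 to Φ(1.83 - 1.96) = 0.448.
• Type II error rate β = 1 - power therefore decreases (0.836 → 0.552).
Appropriate when false negatives are costly — here, allowing unsafe pollution to continue.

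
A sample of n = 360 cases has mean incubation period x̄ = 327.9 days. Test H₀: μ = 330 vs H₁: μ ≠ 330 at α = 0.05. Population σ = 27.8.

z = (x̄ - μ₀)/(σ/√n) = (327.9 - 330)/(27.8/√360) = -1.433. Critical value: ±1.96. Since |-1.433| ≤ 1.96, Fail to reject H₀.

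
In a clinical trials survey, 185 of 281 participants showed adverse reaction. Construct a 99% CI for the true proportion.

p̂ = 0.658. CI = p̂ ± z*√(p̂(1-p̂)/n) = (0.585, 0.731)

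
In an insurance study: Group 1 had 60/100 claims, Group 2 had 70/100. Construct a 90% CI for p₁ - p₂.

p̂₁ = 0.6, p̂₂ = 0.7. Difference = -0.1. CI = (-0.21, 0.01)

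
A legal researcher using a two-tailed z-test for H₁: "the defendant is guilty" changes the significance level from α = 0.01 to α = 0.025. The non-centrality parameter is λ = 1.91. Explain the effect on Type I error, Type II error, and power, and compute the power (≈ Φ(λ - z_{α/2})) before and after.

Increasing α from 0.01 to 0.025:
• Type I error rate increases (α is the Type I rate by definition).
• Critical value moves from z_{α/2} = 2.576 to 2.241, so power = Φ(λ - z_{α/2}) goes from Φ(1.91 - 2.576) = 0.253 to Φ(1.91 - 2.241) = 0.37.
• Type II error rate β = 1 - power therefore decreases (0.747 → 0.63).
Appropriate when false negatives are costly — here, acquitting a guilty person.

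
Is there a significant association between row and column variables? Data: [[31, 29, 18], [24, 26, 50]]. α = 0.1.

χ² = 13.602. df = 2, critical = 4.605. Reject H₀. Variables are dependent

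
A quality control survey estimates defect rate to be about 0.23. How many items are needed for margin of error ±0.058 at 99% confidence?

n = z²p(1-p)/E² = 2.576²×0.23×0.77/0.058² = 349.3 → n = 350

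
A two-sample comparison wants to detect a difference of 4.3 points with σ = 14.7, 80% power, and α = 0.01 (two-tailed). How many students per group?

n per group = 2(z_α/2 + z_β)²σ²/d² = 2×(2.576 + 0.84)²×14.7²/4.3² = 272.7 → n = 273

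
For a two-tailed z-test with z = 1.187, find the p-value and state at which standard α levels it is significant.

p = 2·P(Z > |1.187|) = 2·(1 - Φ(1.187)) ≈ 0.2352. Not significant at any standard level.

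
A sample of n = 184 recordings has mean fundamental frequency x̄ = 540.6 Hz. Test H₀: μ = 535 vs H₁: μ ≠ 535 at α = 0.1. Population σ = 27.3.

z = (x̄ - μ₀)/(σ/√n) = (540.6 - 535)/(27.3/√184) = 2.782. Critical value: ±1.645. Since |2.782| > 1.645, Reject H₀.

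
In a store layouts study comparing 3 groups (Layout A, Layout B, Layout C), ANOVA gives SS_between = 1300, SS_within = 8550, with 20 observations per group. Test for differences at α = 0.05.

df_between = 2, df_within = 57. F = MS_between/MS_within = 650.0/150.0 = 4.333. F_crit ≈ 3.159. Reject H₀. At least one mean differs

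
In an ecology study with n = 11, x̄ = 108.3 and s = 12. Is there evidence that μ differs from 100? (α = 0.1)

t = (x̄ - μ₀)/(s/√n) = (108.3 - 100)/(12/√11) = 2.294. df = 10, critical t = ±1.812. Reject H₀.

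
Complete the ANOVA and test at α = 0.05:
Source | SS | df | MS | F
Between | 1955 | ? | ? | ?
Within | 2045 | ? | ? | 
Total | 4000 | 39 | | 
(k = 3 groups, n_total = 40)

df_between = 2, df_within = 37. MS_between = 977.5, MS_within = 55.27. F = 17.686, F_crit ≈ 3.252. Reject H₀.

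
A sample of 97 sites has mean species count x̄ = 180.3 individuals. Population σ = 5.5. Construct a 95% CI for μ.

CI = x̄ ± z*(σ/√n) = 180.3 ± 1.96(5.5/√97) = 180.3 ± 1.09 = (179.21, 181.39)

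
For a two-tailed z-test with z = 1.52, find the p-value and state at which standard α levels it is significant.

p = 2·P(Z > |1.52|) = 2·(1 - Φ(1.52)) ≈ 0.1285. Not significant at any standard level.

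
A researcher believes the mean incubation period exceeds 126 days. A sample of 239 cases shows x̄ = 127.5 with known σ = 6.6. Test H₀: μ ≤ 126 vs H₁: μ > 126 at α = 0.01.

z = 3.514. Critical value: 2.33. Reject H₀.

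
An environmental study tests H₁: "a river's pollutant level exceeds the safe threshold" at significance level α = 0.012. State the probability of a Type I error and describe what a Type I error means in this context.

P(Type I error) = α = 0.012. A Type I error is rejecting H₀ when H₀ is actually true (false positive) — here, concluding that a river's pollutant level exceeds the safe threshold when in fact this is not the case. Consequence: shutting down a compliant factory unnecessarily.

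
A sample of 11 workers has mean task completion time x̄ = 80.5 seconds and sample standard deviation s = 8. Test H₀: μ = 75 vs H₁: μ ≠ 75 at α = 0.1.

t = (x̄ - μ₀)/(s/√n) = (80.5 - 75)/(8/√11) = 2.28. df = 10, critical t = ±1.812. Reject H₀.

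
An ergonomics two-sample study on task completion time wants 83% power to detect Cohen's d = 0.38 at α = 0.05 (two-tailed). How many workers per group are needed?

z_{α/2} = 1.96, z_β = Φ⁻¹(0.83) = 0.954. For small effect (d = 0.38): n per group = 2(z_{α/2} + z_β)²/d² = 2(1.96 + 0.954)²/0.38² = 117.6 → 118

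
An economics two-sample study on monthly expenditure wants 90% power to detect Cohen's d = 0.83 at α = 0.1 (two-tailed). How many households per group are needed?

z_{α/2} = 1.645, z_β = Φ⁻¹(0.9) = 1.282. For large effect (d = 0.83): n per group = 2(z_{α/2} + z_β)²/d² = 2(1.645 + 1.282)²/0.83² = 24.9 → 25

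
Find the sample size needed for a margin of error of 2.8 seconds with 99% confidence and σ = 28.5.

n = (z*σ/E)² = (2.576×28.5/2.8)² = 687.5 → n = 688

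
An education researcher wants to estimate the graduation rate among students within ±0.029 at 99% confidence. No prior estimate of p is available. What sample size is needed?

Conservative approach: use p = 0.5 (maximizes p(1-p) = 0.25). n = z²(0.25)/E² = 2.576²×0.25/0.029² = 1972.6 → n = 1973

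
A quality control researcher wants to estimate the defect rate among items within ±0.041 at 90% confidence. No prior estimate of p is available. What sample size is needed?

Conservative approach: use p = 0.5 (maximizes p(1-p) = 0.25). n = z²(0.25)/E² = 1.645²×0.25/0.041² = 402.4 → n = 403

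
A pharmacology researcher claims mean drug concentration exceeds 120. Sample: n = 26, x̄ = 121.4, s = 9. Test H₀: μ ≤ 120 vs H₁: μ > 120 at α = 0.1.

t = (121.4 - 120)/(9/√26) = 0.793, df = 25. Critical t = 1.316. Fail to reject H₀.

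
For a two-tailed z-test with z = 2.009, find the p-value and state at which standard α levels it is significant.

p = 2·P(Z > |2.009|) = 2·(1 - Φ(2.009)) ≈ 0.0445. Significant at α = 0.1; Significant at α = 0.05.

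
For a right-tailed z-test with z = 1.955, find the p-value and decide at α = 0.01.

p = P(Z > 1.955) = 1 - Φ(1.955) ≈ 0.0253. Since p ≥ 0.01, fail to reject H₀ (not significant) at α = 0.01.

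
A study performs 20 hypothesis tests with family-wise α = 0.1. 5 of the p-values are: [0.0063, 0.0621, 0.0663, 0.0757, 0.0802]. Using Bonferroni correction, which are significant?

Bonferroni α = 0.1/20 = 0.005. None of the given p-values are significant.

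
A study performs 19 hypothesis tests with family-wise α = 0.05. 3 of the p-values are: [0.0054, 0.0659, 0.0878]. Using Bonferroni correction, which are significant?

Bonferroni α = 0.05/19 = 0.00263. None of the given p-values are significant.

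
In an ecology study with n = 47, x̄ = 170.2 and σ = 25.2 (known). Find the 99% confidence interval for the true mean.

CI = x̄ ± z*(σ/√n) = 170.2 ± 2.576(25.2/√47) = 170.2 ± 9.47 = (160.73, 179.67)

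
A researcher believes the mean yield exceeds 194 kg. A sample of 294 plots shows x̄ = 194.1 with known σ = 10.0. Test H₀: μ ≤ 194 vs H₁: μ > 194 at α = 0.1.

z = 0.171. Critical value: 1.28. Fail to reject H₀.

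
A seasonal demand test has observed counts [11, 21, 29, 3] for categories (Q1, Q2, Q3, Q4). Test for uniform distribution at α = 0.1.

Expected = 16 each. χ² = Σ(O-E)²/E = 24.25. df = 3, critical value = 6.251. Reject H₀.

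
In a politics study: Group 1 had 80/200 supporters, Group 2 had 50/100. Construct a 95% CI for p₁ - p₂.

p̂₁ = 0.4, p̂₂ = 0.5. Difference = -0.1. CI = (-0.219, 0.019)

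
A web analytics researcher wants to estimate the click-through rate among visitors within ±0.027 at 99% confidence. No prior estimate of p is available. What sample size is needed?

Conservative approach: use p = 0.5 (maximizes p(1-p) = 0.25). n = z²(0.25)/E² = 2.576²×0.25/0.027² = 2275.6 → n = 2276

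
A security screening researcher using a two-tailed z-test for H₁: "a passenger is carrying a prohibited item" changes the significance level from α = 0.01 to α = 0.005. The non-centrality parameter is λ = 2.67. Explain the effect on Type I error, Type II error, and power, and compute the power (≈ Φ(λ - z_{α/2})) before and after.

Decreasing α from 0.01 to 0.005:
• Type I error rate decreases (α is the Type I rate by definition).
• Critical value moves from z_{α/2} = 2.576 to 2.807, so power = Φ(λ - z_{α/2}) goes from Φ(2.67 - 2.576) = 0.537 to Φ(2.67 - 2.807) = 0.446.
• Type II error rate β = 1 - power therefore increases (0.463 → 0.554).
Appropriate when false positives are costly — here, detaining an innocent passenger — delay and inconvenience.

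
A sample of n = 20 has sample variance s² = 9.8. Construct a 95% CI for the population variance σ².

df = 19. χ²_{0.025} = 32.852, χ²_{0.975} = 8.907. CI for σ² = ((n-1)s²/χ²_{α/2}, (n-1)s²/χ²_{1-α/2}) = (19·9.8/32.852, 19·9.8/8.907) = (5.67, 20.9)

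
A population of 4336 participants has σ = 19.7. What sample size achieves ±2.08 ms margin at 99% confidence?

Without FPC: n₀ = (2.576×19.7/2.08)² = 595.247. With FPC: n = n₀N/(n₀+N-1) = 523.5 → n = 524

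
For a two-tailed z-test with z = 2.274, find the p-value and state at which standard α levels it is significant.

p = 2·P(Z > |2.274|) = 2·(1 - Φ(2.274)) ≈ 0.023. Significant at α = 0.1; Significant at α = 0.05.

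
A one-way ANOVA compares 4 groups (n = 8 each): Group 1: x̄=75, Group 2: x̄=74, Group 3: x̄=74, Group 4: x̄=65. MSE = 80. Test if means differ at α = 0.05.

Grand mean = 72.0. SS_between = 528.0, MS_between = 176.0. F = 2.2, F_crit ≈ 2.947. Fail to reject H₀.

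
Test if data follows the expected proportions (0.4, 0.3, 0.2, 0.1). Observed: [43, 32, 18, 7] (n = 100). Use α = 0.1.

Expected: [40.0, 30.0, 20.0, 10.0]. χ² = 1.458. df = 3, critical = 6.251. Fail to reject H₀.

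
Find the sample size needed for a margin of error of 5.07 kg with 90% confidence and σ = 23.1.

n = (z*σ/E)² = (1.645×23.1/5.07)² = 56.2 → n = 57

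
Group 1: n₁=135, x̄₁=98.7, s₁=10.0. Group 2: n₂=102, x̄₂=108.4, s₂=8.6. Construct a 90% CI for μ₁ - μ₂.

Difference = -9.7. SE = √(10.0²/135 + 8.6²/102) = 1.211. CI = (-11.69, -7.71)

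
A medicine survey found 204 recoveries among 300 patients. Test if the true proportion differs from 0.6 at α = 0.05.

p̂ = 0.68, p₀ = 0.6. z = (p̂ - p₀)/√(p₀(1-p₀)/n) = 2.828. Critical: ±1.96. Reject H₀.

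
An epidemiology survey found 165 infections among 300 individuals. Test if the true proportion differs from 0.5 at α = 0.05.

p̂ = 0.55, p₀ = 0.5. z = (p̂ - p₀)/√(p₀(1-p₀)/n) = 1.732. Critical: ±1.96. Fail to reject H₀.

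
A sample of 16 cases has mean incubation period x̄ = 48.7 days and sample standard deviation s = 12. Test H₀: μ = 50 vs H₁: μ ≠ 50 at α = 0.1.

t = (x̄ - μ₀)/(s/√n) = (48.7 - 50)/(12/√16) = -0.433. df = 15, critical t = ±1.753. Fail to reject H₀.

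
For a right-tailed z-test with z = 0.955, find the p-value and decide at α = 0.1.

p = P(Z > 0.955) = 1 - Φ(0.955) ≈ 0.1698. Since p ≥ 0.1, fail to reject H₀ (not significant) at α = 0.1.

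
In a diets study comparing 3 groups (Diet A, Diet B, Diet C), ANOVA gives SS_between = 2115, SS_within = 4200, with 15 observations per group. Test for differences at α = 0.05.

df_between = 2, df_within = 42. F = MS_between/MS_within = 1057.5/100.0 = 10.575. F_crit ≈ 3.22. Reject H₀. At least one mean differs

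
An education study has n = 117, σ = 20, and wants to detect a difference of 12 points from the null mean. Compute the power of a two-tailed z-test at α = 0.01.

SE = σ/√n = 20/√117 = 1.849. Non-centrality λ = d/SE = 12/1.849 = 6.49. Power ≈ Φ(λ - z_{α/2}) = Φ(6.49 - 2.576) = Φ(3.914) = 1.0.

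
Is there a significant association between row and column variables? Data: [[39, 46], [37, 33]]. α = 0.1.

χ² = 0.747. df = 1, critical = 2.706. Fail to reject H₀. No evidence of dependence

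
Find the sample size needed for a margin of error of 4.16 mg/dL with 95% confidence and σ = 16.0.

n = (z*σ/E)² = (1.96×16.0/4.16)² = 56.8 → n = 57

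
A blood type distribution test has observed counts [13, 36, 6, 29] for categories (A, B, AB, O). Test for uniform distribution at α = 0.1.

Expected = 21 each. χ² = Σ(O-E)²/E = 27.524. df = 3, critical value = 6.251. Reject H₀.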